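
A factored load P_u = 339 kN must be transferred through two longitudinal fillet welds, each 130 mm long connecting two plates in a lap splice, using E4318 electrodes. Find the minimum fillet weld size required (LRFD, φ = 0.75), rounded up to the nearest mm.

E43XX → F_EXX = 430 MPa.
Total weld length L = 260 mm.
Required throat t_e = P_u / (φ × 0.6 F_EXX × L) = 339 / (0.75 × 0.6 × 430 × 260 × 10⁻³) = 6.738 mm.
Required leg w = t_e / 0.707 = 9.531 mm → use 10 mm.

w = 10 mm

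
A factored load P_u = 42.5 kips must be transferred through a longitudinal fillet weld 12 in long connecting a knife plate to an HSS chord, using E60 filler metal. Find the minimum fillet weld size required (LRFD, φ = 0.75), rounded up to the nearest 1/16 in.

E60XX → F_EXX = 60 ksi.
Total weld length L = 12 in.
Required throat t_e = P_u / (φ × 0.6 F_EXX × L) = 42.5 / (0.75 × 0.6 × 60 × 12) = 0.1312 in.
Required leg w = t_e / 0.707 = 0.1855 in → use 3/16 in.

w = 3/16 in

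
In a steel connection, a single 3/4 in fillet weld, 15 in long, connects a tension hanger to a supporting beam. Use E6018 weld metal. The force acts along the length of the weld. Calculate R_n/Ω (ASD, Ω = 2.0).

R_n/Ω ≈ 143 kips

E60XX → F_EXX = 60 ksi.
Effective throat t_e = 0.707 × 0.75 = 0.5302 in.
Total length L = 15 in; A_we = 0.5302 × 15 = 7.954 in².
F_nw = 0.6 F_EXX = 0.6 × 60 = 36 ksi.
R_n = 36 × 7.954 = 286.3 kips; R_n/Ω = 286.3/2.0 = 143.2 kips.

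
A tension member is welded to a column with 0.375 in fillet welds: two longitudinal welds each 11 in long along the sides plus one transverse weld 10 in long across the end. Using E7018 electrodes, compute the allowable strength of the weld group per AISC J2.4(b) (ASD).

R_n/Ω ≈ 188 kip

E70XX → F_EXX = 70 ksi.
t_e = 0.707 × 0.375 = 0.2651 in.
R_nwl = 0.6 × 70 × 0.2651 × 22 = 245 kip (longitudinal, 2 welds).
R_nwt = 0.6 × 70 × 0.2651 × 10 = 111.4 kip (transverse, base value).
(i) R_nwl + R_nwt = 356.3 kip; (ii) 0.85 R_nwl + 1.5 R_nwt = 375.3 kip.
R_n = max = 375.3 kip [governs: (ii)]; R_n/Ω = 187.6 kip.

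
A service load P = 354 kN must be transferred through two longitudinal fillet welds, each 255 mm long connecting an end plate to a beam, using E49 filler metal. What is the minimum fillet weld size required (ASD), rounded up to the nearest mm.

E49XX → F_EXX = 490 MPa.
Total weld length L = 510 mm.
Required throat t_e = P × Ω / (0.6 F_EXX × L) = 354 × 2.0 / (0.6 × 490 × 510 × 10⁻³) = 4.722 mm.
Required leg w = t_e / 0.707 = 6.679 mm → use 7 mm.

w = 7 mm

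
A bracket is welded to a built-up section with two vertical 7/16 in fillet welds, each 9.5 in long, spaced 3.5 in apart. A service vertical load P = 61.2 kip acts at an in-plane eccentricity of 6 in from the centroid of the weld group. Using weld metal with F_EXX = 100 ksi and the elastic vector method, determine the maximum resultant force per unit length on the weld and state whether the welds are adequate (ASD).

Total weld length L_w = 19 in. Treat welds as unit-width lines.
Polar moment about centroid: J = 2[d³/12 + d(b/2)²] = 2[9.5³/12 + 9.5×1.75²] = 201.1 in³.
Direct shear f_v = P/L_w = 61.2 / 19 = 3.221 kip/in (vertical).
Torsion M = P·e = 61.2 × 6 = 367.2 kip·in.
Critical point at (x, y) = (1.75, 4.75) from centroid. f_tx = M·y/J = 8.674 kip/in; f_ty = M·x/J = 3.196 kip/in.
Resultant f_max = √[f_tx² + (f_v + f_ty)²] = √[8.674² + (3.221 + 3.196)²] = 10.79 kip/in.
Capacity per unit length: r_n/Ω = (1/2.0) × 0.6 × 100 × (0.707 × 0.4375) = 9.279 kip/in.
10.79 > 9.279 → NOT adequate.

f_max ≈ 10.8 kip/in; NOT adequate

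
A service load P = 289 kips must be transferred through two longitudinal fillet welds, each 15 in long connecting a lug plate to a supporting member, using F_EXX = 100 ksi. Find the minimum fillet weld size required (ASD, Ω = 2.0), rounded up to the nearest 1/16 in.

Total weld length L = 30 in.
Required throat t_e = P × Ω / (0.6 F_EXX × L) = 289 × 2.0 / (0.6 × 100 × 30) = 0.3211 in.
Required leg w = t_e / 0.707 = 0.4542 in → use 1/2 in.

w = 1/2 in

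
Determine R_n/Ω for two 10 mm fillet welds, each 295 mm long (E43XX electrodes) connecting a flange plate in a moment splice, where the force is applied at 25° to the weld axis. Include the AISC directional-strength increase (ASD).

E43XX → F_EXX = 430 MPa.
t_e = 0.707 × 10 = 7.07 mm; A_we = 7.07 × 590 = 4171 mm².
Directional factor: 1.0 + 0.5 sin^1.5(25°) = 1.137.
F_nw = 0.6 × 430 × 1.137 = 293.4 MPa.
R_n/Ω = (293.4 × 4171) / 2.0 × 10⁻³ = 612 kN.

R_n/Ω ≈ 612 kN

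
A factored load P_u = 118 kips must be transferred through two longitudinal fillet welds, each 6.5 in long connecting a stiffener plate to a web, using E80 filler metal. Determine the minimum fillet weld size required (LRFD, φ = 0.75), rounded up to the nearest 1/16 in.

E80XX → F_EXX = 80 ksi.
Total weld length L = 13 in.
Required throat t_e = P_u / (φ × 0.6 F_EXX × L) = 118 / (0.75 × 0.6 × 80 × 13) = 0.2521 in.
Required leg w = t_e / 0.707 = 0.3566 in → use 3/8 in.

w = 3/8 in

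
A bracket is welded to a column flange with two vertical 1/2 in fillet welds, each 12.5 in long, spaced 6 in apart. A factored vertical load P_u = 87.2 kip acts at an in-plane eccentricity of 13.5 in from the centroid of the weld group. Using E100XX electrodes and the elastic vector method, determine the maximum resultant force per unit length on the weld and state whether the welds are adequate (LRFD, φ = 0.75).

E100XX → F_EXX = 100 ksi.
Total weld length L_w = 25 in. Treat welds as unit-width lines.
Polar moment about centroid: J = 2[d³/12 + d(b/2)²] = 2[12.5³/12 + 12.5×3²] = 550.5 in³.
Direct shear f_v = P/L_w = 87.2 / 25 = 3.488 kip/in (vertical).
Torsion M = P·e = 87.2 × 13.5 = 1177.2 kip·in.
Critical point at (x, y) = (3, 6.25) from centroid. f_tx = M·y/J = 13.36 kip/in; f_ty = M·x/J = 6.415 kip/in.
Resultant f_max = √[f_tx² + (f_v + f_ty)²] = √[13.36² + (3.488 + 6.415)²] = 16.63 kip/in.
Capacity per unit length: φr_n = 0.75 × 0.6 × 100 × (0.707 × 0.5) = 15.91 kip/in.
16.63 > 15.91 → NOT adequate.

f_max ≈ 16.6 kip/in; NOT adequate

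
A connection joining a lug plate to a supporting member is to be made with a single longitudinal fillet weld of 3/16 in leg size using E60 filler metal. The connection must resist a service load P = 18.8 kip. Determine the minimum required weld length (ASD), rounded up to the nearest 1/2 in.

E60XX → F_EXX = 60 ksi.
Throat t_e = 0.707 × 0.1875 = 0.1326 in.
r_n/Ω = (0.6 × 60 × 0.1326) / 2.0 = 2.386 kip/in.
L_req = P / (r_n/Ω) = 18.8 / 2.386 = 7.879 in total.
Round up → use L = 8 in.

L = 8 in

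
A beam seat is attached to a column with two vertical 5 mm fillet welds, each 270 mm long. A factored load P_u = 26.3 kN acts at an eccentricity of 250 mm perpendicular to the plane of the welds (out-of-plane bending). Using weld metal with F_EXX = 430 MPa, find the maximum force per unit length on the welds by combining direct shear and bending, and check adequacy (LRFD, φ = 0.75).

f_max ≈ 275 N/mm; adequate

L_w = 2 × 270 = 540 mm; section modulus (unit throat) S = 2 × L²/6 = 24300 mm².
Direct shear f_v = P/L_w = 26.3×10³/540 = 48.7 N/mm.
Moment M = P × e = 26.3×10³ × 250 = 6575000 N·mm; bending f_b = M/S = 270.6 N/mm.
f_max = √(f_v² + f_b²) = √(48.7² + 270.6²) = 274.9 N/mm.
φr_n = 0.75 × 0.6 × 430 × (0.707 × 5) = 684 N/mm → adequate.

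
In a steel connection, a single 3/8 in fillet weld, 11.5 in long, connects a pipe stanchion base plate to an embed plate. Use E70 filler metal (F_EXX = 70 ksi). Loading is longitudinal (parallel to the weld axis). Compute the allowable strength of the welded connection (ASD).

Effective throat t_e = 0.707 × 0.375 = 0.2651 in.
Total length L = 11.5 in; A_we = 0.2651 × 11.5 = 3.049 in².
F_nw = 0.6 F_EXX = 0.6 × 70 = 42 ksi.
R_n = 42 × 3.049 = 128.1 kip; R_n/Ω = 128.1/2.0 = 64.03 kip.

R_n/Ω ≈ 64 kip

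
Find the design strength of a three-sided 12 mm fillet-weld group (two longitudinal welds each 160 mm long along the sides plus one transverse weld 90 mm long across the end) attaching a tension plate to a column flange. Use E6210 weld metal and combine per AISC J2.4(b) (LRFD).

φR_n ≈ 970 kN

E62XX → F_EXX = 620 MPa.
t_e = 0.707 × 12 = 8.484 mm.
R_nwl = 0.6 × 620 × 8.484 × 320 × 10⁻³ = 1010 kN (longitudinal, 2 welds).
R_nwt = 0.6 × 620 × 8.484 × 90 × 10⁻³ = 284 kN (transverse, base value).
(i) R_nwl + R_nwt = 1294 kN; (ii) 0.85 R_nwl + 1.5 R_nwt = 1285 kN.
R_n = max = 1294 kN [governs: (i)]; φR_n = 970.5 kN.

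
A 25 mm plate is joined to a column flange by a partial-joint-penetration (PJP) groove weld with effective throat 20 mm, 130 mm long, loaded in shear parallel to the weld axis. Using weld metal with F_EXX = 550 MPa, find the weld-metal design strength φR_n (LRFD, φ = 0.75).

Effective throat (given) t_e = 20 mm.
A_we = 20 × 130 = 2600 mm².
F_nw = 0.6 F_EXX = 330 MPa.
φR_n = 0.75 × 330 × 2600 × 10⁻³ = 643.5 kN.

φR_n ≈ 644 kN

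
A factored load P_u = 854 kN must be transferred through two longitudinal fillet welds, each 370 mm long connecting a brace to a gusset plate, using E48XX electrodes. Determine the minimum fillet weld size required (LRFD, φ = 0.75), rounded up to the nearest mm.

w = 8 mm

E48XX → F_EXX = 480 MPa.
Total weld length L = 740 mm.
Required throat t_e = P_u / (φ × 0.6 F_EXX × L) = 854 / (0.75 × 0.6 × 480 × 740 × 10⁻³) = 5.343 mm.
Required leg w = t_e / 0.707 = 7.557 mm → use 8 mm.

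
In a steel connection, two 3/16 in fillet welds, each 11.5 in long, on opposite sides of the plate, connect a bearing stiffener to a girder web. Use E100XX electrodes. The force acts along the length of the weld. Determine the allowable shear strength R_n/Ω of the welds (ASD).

E100XX → F_EXX = 100 ksi.
Effective throat t_e = 0.707 × 0.1875 = 0.1326 in.
Total length L = 23 in; A_we = 0.1326 × 23 = 3.049 in².
F_nw = 0.6 F_EXX = 0.6 × 100 = 60 ksi.
R_n = 60 × 3.049 = 182.9 kips; R_n/Ω = 182.9/2.0 = 91.47 kips.

R_n/Ω ≈ 91.5 kips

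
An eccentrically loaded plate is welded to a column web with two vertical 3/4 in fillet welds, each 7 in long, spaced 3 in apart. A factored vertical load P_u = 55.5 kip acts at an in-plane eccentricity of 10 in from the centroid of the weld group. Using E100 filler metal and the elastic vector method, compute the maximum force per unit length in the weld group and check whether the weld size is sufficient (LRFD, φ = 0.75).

f_max ≈ 25.7 kip/in; NOT adequate

E100XX → F_EXX = 100 ksi.
Total weld length L_w = 14 in. Treat welds as unit-width lines.
Polar moment about centroid: J = 2[d³/12 + d(b/2)²] = 2[7³/12 + 7×1.5²] = 88.67 in³.
Direct shear f_v = P/L_w = 55.5 / 14 = 3.964 kip/in (vertical).
Torsion M = P·e = 55.5 × 10 = 555 kip·in.
Critical point at (x, y) = (1.5, 3.5) from centroid. f_tx = M·y/J = 21.91 kip/in; f_ty = M·x/J = 9.389 kip/in.
Resultant f_max = √[f_tx² + (f_v + f_ty)²] = √[21.91² + (3.964 + 9.389)²] = 25.66 kip/in.
Capacity per unit length: φr_n = 0.75 × 0.6 × 100 × (0.707 × 0.75) = 23.86 kip/in.
25.66 > 23.86 → NOT adequate.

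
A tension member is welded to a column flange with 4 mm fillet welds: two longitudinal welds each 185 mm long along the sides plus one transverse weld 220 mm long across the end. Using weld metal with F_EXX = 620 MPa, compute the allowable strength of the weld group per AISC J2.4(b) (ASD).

R_n/Ω ≈ 339 kN

t_e = 0.707 × 4 = 2.828 mm.
R_nwl = 0.6 × 620 × 2.828 × 370 × 10⁻³ = 389.2 kN (longitudinal, 2 welds).
R_nwt = 0.6 × 620 × 2.828 × 220 × 10⁻³ = 231.4 kN (transverse, base value).
(i) R_nwl + R_nwt = 620.7 kN; (ii) 0.85 R_nwl + 1.5 R_nwt = 678 kN.
R_n = max = 678 kN [governs: (ii)]; R_n/Ω = 339 kN.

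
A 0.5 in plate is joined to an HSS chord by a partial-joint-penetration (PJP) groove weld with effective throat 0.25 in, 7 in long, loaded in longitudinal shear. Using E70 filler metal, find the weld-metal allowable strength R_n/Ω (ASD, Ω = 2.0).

R_n/Ω ≈ 36.8 kip

E70XX → F_EXX = 70 ksi.
Effective throat (given) t_e = 0.25 in.
A_we = 0.25 × 7 = 1.75 in².
F_nw = 0.6 F_EXX = 42 ksi.
R_n/Ω = (42 × 1.75) / 2.0 = 36.75 kip.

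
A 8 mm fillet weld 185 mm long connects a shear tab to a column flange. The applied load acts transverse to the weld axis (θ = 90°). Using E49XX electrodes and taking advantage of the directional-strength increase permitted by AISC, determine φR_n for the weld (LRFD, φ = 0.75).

E49XX → F_EXX = 490 MPa.
t_e = 0.707 × 8 = 5.656 mm; A_we = 5.656 × 185 = 1046 mm².
Directional factor: 1.0 + 0.5 sin^1.5(90°) = 1.5.
F_nw = 0.6 × 490 × 1.5 = 441 MPa.
φR_n = 0.75 × 441 × 1046 × 10⁻³ = 346.1 kN.

φR_n ≈ 346 kN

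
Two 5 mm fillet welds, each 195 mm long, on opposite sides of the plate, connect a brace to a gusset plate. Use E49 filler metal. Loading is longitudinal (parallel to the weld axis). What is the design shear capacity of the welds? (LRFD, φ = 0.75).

E49XX → F_EXX = 490 MPa.
Effective throat t_e = 0.707 × 5 = 3.535 mm.
Total length L = 390 mm; A_we = 3.535 × 390 = 1379 mm².
F_nw = 0.6 F_EXX = 0.6 × 490 = 294 MPa.
φR_n = 0.75 × 294 × 1379 × 10⁻³ = 304 kN.

φR_n ≈ 304 kN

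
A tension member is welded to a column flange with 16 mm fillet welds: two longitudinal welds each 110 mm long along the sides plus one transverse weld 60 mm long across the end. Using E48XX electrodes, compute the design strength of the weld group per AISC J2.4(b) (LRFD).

E48XX → F_EXX = 480 MPa.
t_e = 0.707 × 16 = 11.31 mm.
R_nwl = 0.6 × 480 × 11.31 × 220 × 10⁻³ = 716.7 kN (longitudinal, 2 welds).
R_nwt = 0.6 × 480 × 11.31 × 60 × 10⁻³ = 195.5 kN (transverse, base value).
(i) R_nwl + R_nwt = 912.2 kN; (ii) 0.85 R_nwl + 1.5 R_nwt = 902.4 kN.
R_n = max = 912.2 kN [governs: (i)]; φR_n = 684.1 kN.

φR_n ≈ 684 kN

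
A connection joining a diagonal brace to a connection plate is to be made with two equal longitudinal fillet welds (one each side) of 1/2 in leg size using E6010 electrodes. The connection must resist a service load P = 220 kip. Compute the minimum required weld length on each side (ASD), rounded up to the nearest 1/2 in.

L = 17.5 in on each side

E60XX → F_EXX = 60 ksi.
Throat t_e = 0.707 × 0.5 = 0.3535 in.
r_n/Ω = (0.6 × 60 × 0.3535) / 2.0 = 6.363 kip/in.
L_req = P / (r_n/Ω) = 220 / 6.363 = 34.57 in total.
Per side: 34.57 / 2 = 17.29 in.
Round up → use L = 17.5 in on each side.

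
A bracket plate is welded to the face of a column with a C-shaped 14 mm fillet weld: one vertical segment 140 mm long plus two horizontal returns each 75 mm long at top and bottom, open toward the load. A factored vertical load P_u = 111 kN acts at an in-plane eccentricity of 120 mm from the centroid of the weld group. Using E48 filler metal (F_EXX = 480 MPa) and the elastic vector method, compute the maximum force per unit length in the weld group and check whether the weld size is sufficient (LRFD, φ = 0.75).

Total weld length L_w = 290 mm. Treat welds as unit-width lines.
Centroid: x̄ = 2×75×37.5 / 290 = 19.4 mm from the vertical weld.
Polar moment about centroid: J = I_x + I_y = [140³/12 + 2×75×70²] + [140×19.4² + 2(75³/12 + 75×18.1²)] = 1136000 mm³.
Direct shear f_v = P/L_w = 111×10³ / 290 = 382.8 N/mm (vertical).
Torsion M = P·e = 111×10³ × 120 = 13320000 N·mm.
Critical point at (x, y) = (55.6, 70) from centroid. f_tx = M·y/J = 820.9 N/mm; f_ty = M·x/J = 652.1 N/mm.
Resultant f_max = √[f_tx² + (f_v + f_ty)²] = √[820.9² + (382.8 + 652.1)²] = 1321 N/mm.
Capacity per unit length: φr_n = 0.75 × 0.6 × 480 × (0.707 × 14) = 2138 N/mm.
1321 ≤ 2138 → adequate.

f_max ≈ 1320 N/mm; adequate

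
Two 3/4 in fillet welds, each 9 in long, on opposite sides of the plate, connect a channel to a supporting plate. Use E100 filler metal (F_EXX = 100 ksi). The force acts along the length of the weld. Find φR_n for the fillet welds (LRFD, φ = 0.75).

φR_n ≈ 430 kips

Effective throat t_e = 0.707 × 0.75 = 0.5302 in.
Total length L = 18 in; A_we = 0.5302 × 18 = 9.544 in².
F_nw = 0.6 F_EXX = 0.6 × 100 = 60 ksi.
φR_n = 0.75 × 60 × 9.544 = 429.5 kips.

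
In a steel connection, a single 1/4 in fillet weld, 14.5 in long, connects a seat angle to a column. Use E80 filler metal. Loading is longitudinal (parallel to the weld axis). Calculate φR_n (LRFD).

E80XX → F_EXX = 80 ksi.
Effective throat t_e = 0.707 × 0.25 = 0.1767 in.
Total length L = 14.5 in; A_we = 0.1767 × 14.5 = 2.563 in².
F_nw = 0.6 F_EXX = 0.6 × 80 = 48 ksi.
φR_n = 0.75 × 48 × 2.563 = 92.26 kip.

φR_n ≈ 92.3 kip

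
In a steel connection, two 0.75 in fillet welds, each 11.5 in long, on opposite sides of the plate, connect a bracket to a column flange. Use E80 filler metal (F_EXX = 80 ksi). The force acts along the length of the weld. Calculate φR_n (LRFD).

Effective throat t_e = 0.707 × 0.75 = 0.5302 in.
Total length L = 23 in; A_we = 0.5302 × 23 = 12.2 in².
F_nw = 0.6 F_EXX = 0.6 × 80 = 48 ksi.
φR_n = 0.75 × 48 × 12.2 = 439 kip.

φR_n ≈ 439 kip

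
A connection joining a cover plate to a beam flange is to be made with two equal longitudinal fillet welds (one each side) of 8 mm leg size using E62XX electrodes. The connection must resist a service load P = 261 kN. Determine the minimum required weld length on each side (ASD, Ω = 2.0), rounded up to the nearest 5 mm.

L = 125 mm on each side

E62XX → F_EXX = 620 MPa.
Throat t_e = 0.707 × 8 = 5.656 mm.
r_n/Ω = (0.6 × 620 × 5.656) / 2.0 = 1052 N/mm = 1.052 kN/mm.
L_req = P / (r_n/Ω) = 261 / 1.052 = 248.1 mm total.
Per side: 248.1 / 2 = 124 mm.
Round up → use L = 125 mm on each side.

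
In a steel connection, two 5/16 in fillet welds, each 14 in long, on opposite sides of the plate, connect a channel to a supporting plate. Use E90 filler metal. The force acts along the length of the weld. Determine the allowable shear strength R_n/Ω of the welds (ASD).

E90XX → F_EXX = 90 ksi.
Effective throat t_e = 0.707 × 0.3125 = 0.2209 in.
Total length L = 28 in; A_we = 0.2209 × 28 = 6.186 in².
F_nw = 0.6 F_EXX = 0.6 × 90 = 54 ksi.
R_n = 54 × 6.186 = 334.1 kip; R_n/Ω = 334.1/2.0 = 167 kip.

R_n/Ω ≈ 167 kip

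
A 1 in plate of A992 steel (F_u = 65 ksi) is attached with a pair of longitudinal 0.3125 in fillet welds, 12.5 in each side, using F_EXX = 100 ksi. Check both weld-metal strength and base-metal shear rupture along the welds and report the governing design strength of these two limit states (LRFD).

φR_n ≈ 249 kips (weld metal governs)

t_e = 0.707 × 0.3125 = 0.2209 in; L = 25 in.
Weld metal: φR_n = 0.75 × 0.6 × 100 × 0.2209 × 25 = 248.6 kips.
Base metal (shear rupture): φR_n = 0.75 × 0.6 × 65 × 1 × 25 = 731.2 kips.
Governing: weld metal.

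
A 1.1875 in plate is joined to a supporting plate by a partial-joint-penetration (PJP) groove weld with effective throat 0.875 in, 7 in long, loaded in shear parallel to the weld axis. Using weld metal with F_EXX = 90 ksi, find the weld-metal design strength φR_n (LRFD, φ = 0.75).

φR_n ≈ 248 kip

Effective throat (given) t_e = 0.875 in.
A_we = 0.875 × 7 = 6.125 in².
F_nw = 0.6 F_EXX = 54 ksi.
φR_n = 0.75 × 54 × 6.125 = 248.1 kip.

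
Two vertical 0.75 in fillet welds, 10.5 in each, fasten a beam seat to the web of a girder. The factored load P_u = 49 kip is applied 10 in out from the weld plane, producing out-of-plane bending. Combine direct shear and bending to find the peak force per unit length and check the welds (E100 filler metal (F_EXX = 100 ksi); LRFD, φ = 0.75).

f_max ≈ 13.5 kip/in; adequate

L_w = 2 × 10.5 = 21 in; section modulus (unit throat) S = 2 × L²/6 = 36.75 in².
Direct shear f_v = P/L_w = 49/21 = 2.333 kip/in.
Moment M = P × e = 49 × 10 = 490 kip·in; bending f_b = M/S = 13.33 kip/in.
f_max = √(f_v² + f_b²) = √(2.333² + 13.33²) = 13.54 kip/in.
φr_n = 0.75 × 0.6 × 100 × (0.707 × 0.75) = 23.86 kip/in → adequate.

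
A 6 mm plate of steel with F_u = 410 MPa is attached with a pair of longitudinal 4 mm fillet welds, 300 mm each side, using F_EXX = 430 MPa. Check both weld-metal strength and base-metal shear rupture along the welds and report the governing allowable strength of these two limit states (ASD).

t_e = 0.707 × 4 = 2.828 mm; L = 600 mm.
Weld metal: R_n/Ω = (1/2.0) × 0.6 × 430 × 2.828 × 600 × 10⁻³ = 218.9 kN.
Base metal (shear rupture): R_n/Ω = (1/2.0) × 0.6 × 410 × 6 × 600 × 10⁻³ = 442.8 kN.
Governing: weld metal.

R_n/Ω ≈ 219 kN (weld metal governs)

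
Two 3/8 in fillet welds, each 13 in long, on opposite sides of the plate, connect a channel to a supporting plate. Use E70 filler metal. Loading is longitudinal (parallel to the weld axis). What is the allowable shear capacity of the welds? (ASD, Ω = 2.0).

E70XX → F_EXX = 70 ksi.
Effective throat t_e = 0.707 × 0.375 = 0.2651 in.
Total length L = 26 in; A_we = 0.2651 × 26 = 6.893 in².
F_nw = 0.6 F_EXX = 0.6 × 70 = 42 ksi.
R_n = 42 × 6.893 = 289.5 kip; R_n/Ω = 289.5/2.0 = 144.8 kip.

R_n/Ω ≈ 145 kip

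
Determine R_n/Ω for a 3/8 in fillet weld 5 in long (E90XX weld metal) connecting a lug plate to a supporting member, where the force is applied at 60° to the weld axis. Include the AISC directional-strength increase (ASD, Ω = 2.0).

E90XX → F_EXX = 90 ksi.
t_e = 0.707 × 0.375 = 0.2651 in; A_we = 0.2651 × 5 = 1.326 in².
Directional factor: 1.0 + 0.5 sin^1.5(60°) = 1.403.
F_nw = 0.6 × 90 × 1.403 = 75.76 ksi.
R_n/Ω = (75.76 × 1.326) / 2.0 = 50.21 kip.

R_n/Ω ≈ 50.2 kip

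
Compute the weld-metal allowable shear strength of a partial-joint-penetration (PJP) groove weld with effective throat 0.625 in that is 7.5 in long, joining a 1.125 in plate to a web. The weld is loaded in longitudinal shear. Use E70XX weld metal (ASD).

E70XX → F_EXX = 70 ksi.
Effective throat (given) t_e = 0.625 in.
A_we = 0.625 × 7.5 = 4.688 in².
F_nw = 0.6 F_EXX = 42 ksi.
R_n/Ω = (42 × 4.688) / 2.0 = 98.44 kip.

R_n/Ω ≈ 98.4 kip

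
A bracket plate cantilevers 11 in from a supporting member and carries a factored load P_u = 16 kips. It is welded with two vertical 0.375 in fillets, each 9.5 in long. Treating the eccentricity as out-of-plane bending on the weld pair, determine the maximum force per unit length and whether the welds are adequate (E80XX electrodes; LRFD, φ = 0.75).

E80XX → F_EXX = 80 ksi.
L_w = 2 × 9.5 = 19 in; section modulus (unit throat) S = 2 × L²/6 = 30.08 in².
Direct shear f_v = P/L_w = 16/19 = 0.8421 kip/in.
Moment M = P × e = 16 × 11 = 176 kip·in; bending f_b = M/S = 5.85 kip/in.
f_max = √(f_v² + f_b²) = √(0.8421² + 5.85²) = 5.911 kip/in.
φr_n = 0.75 × 0.6 × 80 × (0.707 × 0.375) = 9.544 kip/in → adequate.

f_max ≈ 5.91 kip/in; adequate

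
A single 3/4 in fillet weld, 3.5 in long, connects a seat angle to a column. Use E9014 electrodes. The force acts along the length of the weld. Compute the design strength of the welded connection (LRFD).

φR_n ≈ 75.2 kips

E90XX → F_EXX = 90 ksi.
Effective throat t_e = 0.707 × 0.75 = 0.5302 in.
Total length L = 3.5 in; A_we = 0.5302 × 3.5 = 1.856 in².
F_nw = 0.6 F_EXX = 0.6 × 90 = 54 ksi.
φR_n = 0.75 × 54 × 1.856 = 75.16 kips.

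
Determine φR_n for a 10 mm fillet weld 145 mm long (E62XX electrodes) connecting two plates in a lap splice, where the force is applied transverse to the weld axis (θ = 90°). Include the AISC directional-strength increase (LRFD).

φR_n ≈ 429 kN

E62XX → F_EXX = 620 MPa.
t_e = 0.707 × 10 = 7.07 mm; A_we = 7.07 × 145 = 1025 mm².
Directional factor: 1.0 + 0.5 sin^1.5(90°) = 1.5.
F_nw = 0.6 × 620 × 1.5 = 558 MPa.
φR_n = 0.75 × 558 × 1025 × 10⁻³ = 429 kN.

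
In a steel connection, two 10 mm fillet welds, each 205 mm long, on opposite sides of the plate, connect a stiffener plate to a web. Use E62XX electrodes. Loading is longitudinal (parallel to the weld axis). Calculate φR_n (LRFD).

φR_n ≈ 809 kN

E62XX → F_EXX = 620 MPa.
Effective throat t_e = 0.707 × 10 = 7.07 mm.
Total length L = 410 mm; A_we = 7.07 × 410 = 2899 mm².
F_nw = 0.6 F_EXX = 0.6 × 620 = 372 MPa.
φR_n = 0.75 × 372 × 2899 × 10⁻³ = 808.7 kN.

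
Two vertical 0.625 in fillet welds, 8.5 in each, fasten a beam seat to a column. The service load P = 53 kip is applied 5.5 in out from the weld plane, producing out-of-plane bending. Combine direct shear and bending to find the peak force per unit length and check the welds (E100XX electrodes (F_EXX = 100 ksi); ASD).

f_max ≈ 12.5 kip/in; adequate

L_w = 2 × 8.5 = 17 in; section modulus (unit throat) S = 2 × L²/6 = 24.08 in².
Direct shear f_v = P/L_w = 53/17 = 3.118 kip/in.
Moment M = P × e = 53 × 5.5 = 291.5 kip·in; bending f_b = M/S = 12.1 kip/in.
f_max = √(f_v² + f_b²) = √(3.118² + 12.1²) = 12.5 kip/in.
r_n/Ω = (1/2.0) × 0.6 × 100 × (0.707 × 0.625) = 13.26 kip/in → adequate.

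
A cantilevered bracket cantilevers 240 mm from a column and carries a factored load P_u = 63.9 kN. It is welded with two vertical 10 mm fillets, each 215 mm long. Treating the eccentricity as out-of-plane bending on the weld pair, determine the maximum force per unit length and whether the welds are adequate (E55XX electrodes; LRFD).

f_max ≈ 1010 N/mm; adequate

E55XX → F_EXX = 550 MPa.
L_w = 2 × 215 = 430 mm; section modulus (unit throat) S = 2 × L²/6 = 15410 mm².
Direct shear f_v = P/L_w = 63.9×10³/430 = 148.6 N/mm.
Moment M = P × e = 63.9×10³ × 240 = 15336000 N·mm; bending f_b = M/S = 995.3 N/mm.
f_max = √(f_v² + f_b²) = √(148.6² + 995.3²) = 1006 N/mm.
φr_n = 0.75 × 0.6 × 550 × (0.707 × 10) = 1750 N/mm → adequate.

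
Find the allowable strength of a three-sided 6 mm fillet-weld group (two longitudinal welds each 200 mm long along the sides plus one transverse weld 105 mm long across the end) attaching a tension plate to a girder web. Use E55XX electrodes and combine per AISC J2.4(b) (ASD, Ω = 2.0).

R_n/Ω ≈ 353 kN

E55XX → F_EXX = 550 MPa.
t_e = 0.707 × 6 = 4.242 mm.
R_nwl = 0.6 × 550 × 4.242 × 400 × 10⁻³ = 559.9 kN (longitudinal, 2 welds).
R_nwt = 0.6 × 550 × 4.242 × 105 × 10⁻³ = 147 kN (transverse, base value).
(i) R_nwl + R_nwt = 706.9 kN; (ii) 0.85 R_nwl + 1.5 R_nwt = 696.4 kN.
R_n = max = 706.9 kN [governs: (i)]; R_n/Ω = 353.5 kN.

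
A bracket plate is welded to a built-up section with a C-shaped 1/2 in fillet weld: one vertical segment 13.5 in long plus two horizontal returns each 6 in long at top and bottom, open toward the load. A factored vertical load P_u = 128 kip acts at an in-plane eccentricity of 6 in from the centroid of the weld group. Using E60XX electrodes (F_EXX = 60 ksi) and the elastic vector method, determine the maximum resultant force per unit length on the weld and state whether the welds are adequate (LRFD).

f_max ≈ 11 kip/in; NOT adequate

Total weld length L_w = 25.5 in. Treat welds as unit-width lines.
Centroid: x̄ = 2×6×3 / 25.5 = 1.412 in from the vertical weld.
Polar moment about centroid: J = I_x + I_y = [13.5³/12 + 2×6×6.75²] + [13.5×1.412² + 2(6³/12 + 6×1.588²)] = 845 in³.
Direct shear f_v = P/L_w = 128 / 25.5 = 5.02 kip/in (vertical).
Torsion M = P·e = 128 × 6 = 768 kip·in.
Critical point at (x, y) = (4.588, 6.75) from centroid. f_tx = M·y/J = 6.135 kip/in; f_ty = M·x/J = 4.17 kip/in.
Resultant f_max = √[f_tx² + (f_v + f_ty)²] = √[6.135² + (5.02 + 4.17)²] = 11.05 kip/in.
Capacity per unit length: φr_n = 0.75 × 0.6 × 60 × (0.707 × 0.5) = 9.544 kip/in.
11.05 > 9.544 → NOT adequate.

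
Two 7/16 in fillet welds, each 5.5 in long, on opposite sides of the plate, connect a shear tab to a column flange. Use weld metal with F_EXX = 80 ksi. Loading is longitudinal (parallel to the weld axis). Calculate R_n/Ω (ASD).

R_n/Ω ≈ 81.7 kip

Effective throat t_e = 0.707 × 0.4375 = 0.3093 in.
Total length L = 11 in; A_we = 0.3093 × 11 = 3.402 in².
F_nw = 0.6 F_EXX = 0.6 × 80 = 48 ksi.
R_n = 48 × 3.402 = 163.3 kip; R_n/Ω = 163.3/2.0 = 81.66 kip.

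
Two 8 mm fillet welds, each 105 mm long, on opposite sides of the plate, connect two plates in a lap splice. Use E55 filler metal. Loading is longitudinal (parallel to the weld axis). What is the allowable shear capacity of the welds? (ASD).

E55XX → F_EXX = 550 MPa.
Effective throat t_e = 0.707 × 8 = 5.656 mm.
Total length L = 210 mm; A_we = 5.656 × 210 = 1188 mm².
F_nw = 0.6 F_EXX = 0.6 × 550 = 330 MPa.
R_n = 330 × 1188 × 10⁻³ = 392 kN; R_n/Ω = 392/2.0 = 196 kN.

R_n/Ω ≈ 196 kN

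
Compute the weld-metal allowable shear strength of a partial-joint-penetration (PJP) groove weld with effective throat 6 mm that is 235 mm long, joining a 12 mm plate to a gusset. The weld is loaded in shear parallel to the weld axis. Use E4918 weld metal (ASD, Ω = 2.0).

R_n/Ω ≈ 207 kN

E49XX → F_EXX = 490 MPa.
Effective throat (given) t_e = 6 mm.
A_we = 6 × 235 = 1410 mm².
F_nw = 0.6 F_EXX = 294 MPa.
R_n/Ω = (294 × 1410) / 2.0 × 10⁻³ = 207.3 kN.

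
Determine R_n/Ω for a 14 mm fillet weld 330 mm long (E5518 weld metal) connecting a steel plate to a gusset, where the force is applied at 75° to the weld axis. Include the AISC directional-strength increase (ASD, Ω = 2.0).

R_n/Ω ≈ 795 kN

E55XX → F_EXX = 550 MPa.
t_e = 0.707 × 14 = 9.898 mm; A_we = 9.898 × 330 = 3266 mm².
Directional factor: 1.0 + 0.5 sin^1.5(75°) = 1.475.
F_nw = 0.6 × 550 × 1.475 = 486.6 MPa.
R_n/Ω = (486.6 × 3266) / 2.0 × 10⁻³ = 794.8 kN.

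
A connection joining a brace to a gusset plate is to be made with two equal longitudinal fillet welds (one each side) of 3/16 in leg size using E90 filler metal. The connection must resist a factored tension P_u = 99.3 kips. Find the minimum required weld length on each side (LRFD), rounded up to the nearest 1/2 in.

L = 9.5 in on each side

E90XX → F_EXX = 90 ksi.
Throat t_e = 0.707 × 0.1875 = 0.1326 in.
φr_n = 0.75 × 0.6 × 90 × 0.1326 = 5.369 kips/in.
L_req = P_u / φr_n = 99.3 / 5.369 = 18.5 in total.
Per side: 18.5 / 2 = 9.248 in.
Round up → use L = 9.5 in on each side.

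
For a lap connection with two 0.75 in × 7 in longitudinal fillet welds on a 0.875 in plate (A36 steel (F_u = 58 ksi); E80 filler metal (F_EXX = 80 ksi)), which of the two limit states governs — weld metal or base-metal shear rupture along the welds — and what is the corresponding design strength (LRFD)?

φR_n ≈ 267 kip (weld metal governs)

t_e = 0.707 × 0.75 = 0.5302 in; L = 14 in.
Weld metal: φR_n = 0.75 × 0.6 × 80 × 0.5302 × 14 = 267.2 kip.
Base metal (shear rupture): φR_n = 0.75 × 0.6 × 58 × 0.875 × 14 = 319.7 kip.
Governing: weld metal.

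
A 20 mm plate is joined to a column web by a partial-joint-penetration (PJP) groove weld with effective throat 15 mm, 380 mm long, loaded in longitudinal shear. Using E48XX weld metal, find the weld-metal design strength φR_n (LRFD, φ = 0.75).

E48XX → F_EXX = 480 MPa.
Effective throat (given) t_e = 15 mm.
A_we = 15 × 380 = 5700 mm².
F_nw = 0.6 F_EXX = 288 MPa.
φR_n = 0.75 × 288 × 5700 × 10⁻³ = 1231 kN.

φR_n ≈ 1230 kN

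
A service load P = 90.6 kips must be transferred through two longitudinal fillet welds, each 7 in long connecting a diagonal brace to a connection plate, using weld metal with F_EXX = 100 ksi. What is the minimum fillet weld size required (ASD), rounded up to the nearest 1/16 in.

Total weld length L = 14 in.
Required throat t_e = P × Ω / (0.6 F_EXX × L) = 90.6 × 2.0 / (0.6 × 100 × 14) = 0.2157 in.
Required leg w = t_e / 0.707 = 0.3051 in → use 5/16 in.

w = 5/16 in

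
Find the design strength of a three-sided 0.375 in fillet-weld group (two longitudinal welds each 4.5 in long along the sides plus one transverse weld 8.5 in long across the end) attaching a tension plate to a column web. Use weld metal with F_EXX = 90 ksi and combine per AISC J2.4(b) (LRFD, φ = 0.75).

t_e = 0.707 × 0.375 = 0.2651 in.
R_nwl = 0.6 × 90 × 0.2651 × 9 = 128.9 kips (longitudinal, 2 welds).
R_nwt = 0.6 × 90 × 0.2651 × 8.5 = 121.7 kips (transverse, base value).
(i) R_nwl + R_nwt = 250.5 kips; (ii) 0.85 R_nwl + 1.5 R_nwt = 292.1 kips.
R_n = max = 292.1 kips [governs: (ii)]; φR_n = 219 kips.

φR_n ≈ 219 kips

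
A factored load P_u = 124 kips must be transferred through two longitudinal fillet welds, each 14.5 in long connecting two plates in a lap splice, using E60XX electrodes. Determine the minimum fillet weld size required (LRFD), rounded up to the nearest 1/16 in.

w = 1/4 in

E60XX → F_EXX = 60 ksi.
Total weld length L = 29 in.
Required throat t_e = P_u / (φ × 0.6 F_EXX × L) = 124 / (0.75 × 0.6 × 60 × 29) = 0.1584 in.
Required leg w = t_e / 0.707 = 0.224 in → use 1/4 in.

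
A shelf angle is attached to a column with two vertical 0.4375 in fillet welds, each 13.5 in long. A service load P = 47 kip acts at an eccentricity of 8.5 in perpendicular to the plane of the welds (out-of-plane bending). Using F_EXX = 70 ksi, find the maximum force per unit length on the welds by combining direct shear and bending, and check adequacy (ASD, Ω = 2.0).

f_max ≈ 6.8 kip/in; NOT adequate

L_w = 2 × 13.5 = 27 in; section modulus (unit throat) S = 2 × L²/6 = 60.75 in².
Direct shear f_v = P/L_w = 47/27 = 1.741 kip/in.
Moment M = P × e = 47 × 8.5 = 399.5 kip·in; bending f_b = M/S = 6.576 kip/in.
f_max = √(f_v² + f_b²) = √(1.741² + 6.576²) = 6.803 kip/in.
r_n/Ω = (1/2.0) × 0.6 × 70 × (0.707 × 0.4375) = 6.496 kip/in → NOT adequate.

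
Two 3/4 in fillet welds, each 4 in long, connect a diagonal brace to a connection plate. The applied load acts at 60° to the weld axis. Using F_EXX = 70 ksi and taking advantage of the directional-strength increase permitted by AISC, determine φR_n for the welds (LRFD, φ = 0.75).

t_e = 0.707 × 0.75 = 0.5302 in; A_we = 0.5302 × 8 = 4.242 in².
Directional factor: 1.0 + 0.5 sin^1.5(60°) = 1.403.
F_nw = 0.6 × 70 × 1.403 = 58.92 ksi.
φR_n = 0.75 × 58.92 × 4.242 = 187.5 kips.

φR_n ≈ 187 kips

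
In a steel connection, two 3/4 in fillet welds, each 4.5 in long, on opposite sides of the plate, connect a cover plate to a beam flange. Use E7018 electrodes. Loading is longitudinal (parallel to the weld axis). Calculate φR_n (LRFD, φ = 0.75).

E70XX → F_EXX = 70 ksi.
Effective throat t_e = 0.707 × 0.75 = 0.5302 in.
Total length L = 9 in; A_we = 0.5302 × 9 = 4.772 in².
F_nw = 0.6 F_EXX = 0.6 × 70 = 42 ksi.
φR_n = 0.75 × 42 × 4.772 = 150.3 kips.

φR_n ≈ 150 kips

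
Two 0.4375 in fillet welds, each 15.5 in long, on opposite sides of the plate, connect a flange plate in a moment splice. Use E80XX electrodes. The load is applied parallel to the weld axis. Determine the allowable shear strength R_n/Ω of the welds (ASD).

E80XX → F_EXX = 80 ksi.
Effective throat t_e = 0.707 × 0.4375 = 0.3093 in.
Total length L = 31 in; A_we = 0.3093 × 31 = 9.589 in².
F_nw = 0.6 F_EXX = 0.6 × 80 = 48 ksi.
R_n = 48 × 9.589 = 460.3 kips; R_n/Ω = 460.3/2.0 = 230.1 kips.

R_n/Ω ≈ 230 kips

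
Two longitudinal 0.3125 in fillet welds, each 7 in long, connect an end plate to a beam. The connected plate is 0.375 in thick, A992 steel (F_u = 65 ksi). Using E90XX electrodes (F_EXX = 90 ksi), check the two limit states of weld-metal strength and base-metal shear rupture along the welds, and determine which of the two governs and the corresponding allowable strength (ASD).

t_e = 0.707 × 0.3125 = 0.2209 in; L = 14 in.
Weld metal: R_n/Ω = (1/2.0) × 0.6 × 90 × 0.2209 × 14 = 83.51 kip.
Base metal (shear rupture): R_n/Ω = (1/2.0) × 0.6 × 65 × 0.375 × 14 = 102.4 kip.
Governing: weld metal.

R_n/Ω ≈ 83.5 kip (weld metal governs)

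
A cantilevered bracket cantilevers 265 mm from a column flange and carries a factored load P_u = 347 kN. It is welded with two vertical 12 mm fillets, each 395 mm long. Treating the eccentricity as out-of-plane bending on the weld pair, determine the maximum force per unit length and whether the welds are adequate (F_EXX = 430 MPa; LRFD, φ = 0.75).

L_w = 2 × 395 = 790 mm; section modulus (unit throat) S = 2 × L²/6 = 52010 mm².
Direct shear f_v = P/L_w = 347×10³/790 = 439.2 N/mm.
Moment M = P × e = 347×10³ × 265 = 91955000 N·mm; bending f_b = M/S = 1768 N/mm.
f_max = √(f_v² + f_b²) = √(439.2² + 1768²) = 1822 N/mm.
φr_n = 0.75 × 0.6 × 430 × (0.707 × 12) = 1642 N/mm → NOT adequate.

f_max ≈ 1820 N/mm; NOT adequate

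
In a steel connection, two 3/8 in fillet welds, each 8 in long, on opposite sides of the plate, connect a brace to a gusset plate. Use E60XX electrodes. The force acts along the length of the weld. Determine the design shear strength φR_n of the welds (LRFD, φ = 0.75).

E60XX → F_EXX = 60 ksi.
Effective throat t_e = 0.707 × 0.375 = 0.2651 in.
Total length L = 16 in; A_we = 0.2651 × 16 = 4.242 in².
F_nw = 0.6 F_EXX = 0.6 × 60 = 36 ksi.
φR_n = 0.75 × 36 × 4.242 = 114.5 kips.

φR_n ≈ 115 kips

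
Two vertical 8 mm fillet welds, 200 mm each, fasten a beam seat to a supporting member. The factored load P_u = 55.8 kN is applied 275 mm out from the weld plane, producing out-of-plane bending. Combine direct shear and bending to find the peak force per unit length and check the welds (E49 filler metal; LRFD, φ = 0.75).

f_max ≈ 1160 N/mm; adequate

E49XX → F_EXX = 490 MPa.
L_w = 2 × 200 = 400 mm; section modulus (unit throat) S = 2 × L²/6 = 13330 mm².
Direct shear f_v = P/L_w = 55.8×10³/400 = 139.5 N/mm.
Moment M = P × e = 55.8×10³ × 275 = 15345000 N·mm; bending f_b = M/S = 1151 N/mm.
f_max = √(f_v² + f_b²) = √(139.5² + 1151²) = 1159 N/mm.
φr_n = 0.75 × 0.6 × 490 × (0.707 × 8) = 1247 N/mm → adequate.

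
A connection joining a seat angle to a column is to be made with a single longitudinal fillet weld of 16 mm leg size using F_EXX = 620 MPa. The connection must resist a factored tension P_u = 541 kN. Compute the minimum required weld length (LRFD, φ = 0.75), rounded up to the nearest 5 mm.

Throat t_e = 0.707 × 16 = 11.31 mm.
φr_n = 0.75 × 0.6 × 620 × 11.31 × 10⁻³ = 3.156 kN/mm.
L_req = P_u / φr_n = 541 / 3.156 = 171.4 mm total.
Round up → use L = 175 mm.

L = 175 mm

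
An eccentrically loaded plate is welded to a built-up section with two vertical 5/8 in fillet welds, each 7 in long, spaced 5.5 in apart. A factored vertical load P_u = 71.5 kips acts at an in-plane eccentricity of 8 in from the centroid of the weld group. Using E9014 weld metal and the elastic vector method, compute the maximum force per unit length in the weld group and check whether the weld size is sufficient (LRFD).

f_max ≈ 19.2 kip/in; NOT adequate

E90XX → F_EXX = 90 ksi.
Total weld length L_w = 14 in. Treat welds as unit-width lines.
Polar moment about centroid: J = 2[d³/12 + d(b/2)²] = 2[7³/12 + 7×2.75²] = 163 in³.
Direct shear f_v = P/L_w = 71.5 / 14 = 5.107 kip/in (vertical).
Torsion M = P·e = 71.5 × 8 = 572 kip·in.
Critical point at (x, y) = (2.75, 3.5) from centroid. f_tx = M·y/J = 12.28 kip/in; f_ty = M·x/J = 9.648 kip/in.
Resultant f_max = √[f_tx² + (f_v + f_ty)²] = √[12.28² + (5.107 + 9.648)²] = 19.2 kip/in.
Capacity per unit length: φr_n = 0.75 × 0.6 × 90 × (0.707 × 0.625) = 17.9 kip/in.
19.2 > 17.9 → NOT adequate.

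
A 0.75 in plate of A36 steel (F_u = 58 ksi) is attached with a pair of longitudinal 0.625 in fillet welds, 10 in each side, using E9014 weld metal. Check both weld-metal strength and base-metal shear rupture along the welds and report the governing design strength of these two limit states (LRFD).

E90XX → F_EXX = 90 ksi.
t_e = 0.707 × 0.625 = 0.4419 in; L = 20 in.
Weld metal: φR_n = 0.75 × 0.6 × 90 × 0.4419 × 20 = 357.9 kip.
Base metal (shear rupture): φR_n = 0.75 × 0.6 × 58 × 0.75 × 20 = 391.5 kip.
Governing: weld metal.

φR_n ≈ 358 kip (weld metal governs)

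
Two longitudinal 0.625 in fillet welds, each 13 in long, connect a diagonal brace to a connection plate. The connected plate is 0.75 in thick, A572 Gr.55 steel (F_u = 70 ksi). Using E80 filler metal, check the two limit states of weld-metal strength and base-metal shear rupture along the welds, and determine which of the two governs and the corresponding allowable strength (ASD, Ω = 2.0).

R_n/Ω ≈ 276 kip (weld metal governs)

E80XX → F_EXX = 80 ksi.
t_e = 0.707 × 0.625 = 0.4419 in; L = 26 in.
Weld metal: R_n/Ω = (1/2.0) × 0.6 × 80 × 0.4419 × 26 = 275.7 kip.
Base metal (shear rupture): R_n/Ω = (1/2.0) × 0.6 × 70 × 0.75 × 26 = 409.5 kip.
Governing: weld metal.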